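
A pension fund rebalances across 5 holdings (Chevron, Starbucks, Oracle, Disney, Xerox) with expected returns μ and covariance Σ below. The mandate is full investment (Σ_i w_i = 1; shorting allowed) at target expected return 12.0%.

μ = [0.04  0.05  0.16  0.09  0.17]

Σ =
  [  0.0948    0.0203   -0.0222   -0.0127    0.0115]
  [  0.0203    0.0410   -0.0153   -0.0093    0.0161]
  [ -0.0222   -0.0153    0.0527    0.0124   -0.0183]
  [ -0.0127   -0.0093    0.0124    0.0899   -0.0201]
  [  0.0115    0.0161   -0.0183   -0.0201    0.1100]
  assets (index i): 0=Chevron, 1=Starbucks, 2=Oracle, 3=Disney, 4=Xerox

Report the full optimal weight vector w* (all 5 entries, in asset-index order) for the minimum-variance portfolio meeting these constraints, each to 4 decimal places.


0.0988  0.1975  0.4018  0.1181  0.1839

u=Σ⁻¹μ = [0.9703  1.8273  4.4352  1.1922  2.1323]
v=Σ⁻¹𝟙 = [12.5888  29.2656  33.5360  13.8995  11.6104]
a=μᵀu=1.309598  b=𝟙ᵀu=10.557322  c=𝟙ᵀv=100.900304  D=ac−b²=20.681741
λ₁=(c·0.120−b)/D = (100.900304·0.120−10.557322)/20.681741 = 0.074980
λ₂=(a−b·0.120)/D = (1.309598−10.557322·0.120)/20.681741 = 0.002066
w* = 0.074980·u + 0.002066·v:
  w_0 = 0.074980·0.9703 + 0.002066·12.5888 = 0.0988  (Chevron)
  w_1 = 0.074980·1.8273 + 0.002066·29.2656 = 0.1975  (Starbucks)
  w_2 = 0.074980·4.4352 + 0.002066·33.5360 = 0.4018  (Oracle)
  w_3 = 0.074980·1.1922 + 0.002066·13.8995 = 0.1181  (Disney)
  w_4 = 0.074980·2.1323 + 0.002066·11.6104 = 0.1839  (Xerox)
Σw_i=1.0000  μᵀw=0.1200
σ²=wᵀΣw=λ₁·μ_p+λ₂ = 0.074980·0.120 + 0.002066 = 0.011063 ≈ 0.0111


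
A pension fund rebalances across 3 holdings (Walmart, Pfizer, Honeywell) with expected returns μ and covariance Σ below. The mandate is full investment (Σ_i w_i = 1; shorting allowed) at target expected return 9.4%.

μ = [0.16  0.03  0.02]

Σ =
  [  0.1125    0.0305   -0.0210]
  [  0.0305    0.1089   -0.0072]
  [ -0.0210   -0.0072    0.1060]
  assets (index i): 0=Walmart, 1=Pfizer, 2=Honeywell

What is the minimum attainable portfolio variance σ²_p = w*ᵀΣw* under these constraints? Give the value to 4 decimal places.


p=Σ⁻¹μ = [1.5471  -0.1257  0.4867]
q=Σ⁻¹𝟙 = [9.0680  7.4189  11.7344]
a=μᵀp=0.253504  b=𝟙ᵀp=1.908128  c=𝟙ᵀq=28.221202  D=ac−b²=3.513240
λ₁=(c·0.094−b)/D = (28.221202·0.094−1.908128)/3.513240 = 0.211960
λ₂=(a−b·0.094)/D = (0.253504−1.908128·0.094)/3.513240 = 0.021103
w* = 0.211960·p + 0.021103·q:
  w_0 = 0.211960·1.5471 + 0.021103·9.0680 = 0.5193  (Walmart)
  w_1 = 0.211960·-0.1257 + 0.021103·7.4189 = 0.1299  (Pfizer)
  w_2 = 0.211960·0.4867 + 0.021103·11.7344 = 0.3508  (Honeywell)
Σw_i=1.0000  μᵀw=0.0940
σ²=wᵀΣw=λ₁·μ_p+λ₂ = 0.211960·0.094 + 0.021103 = 0.041027 ≈ 0.0410

0.0410


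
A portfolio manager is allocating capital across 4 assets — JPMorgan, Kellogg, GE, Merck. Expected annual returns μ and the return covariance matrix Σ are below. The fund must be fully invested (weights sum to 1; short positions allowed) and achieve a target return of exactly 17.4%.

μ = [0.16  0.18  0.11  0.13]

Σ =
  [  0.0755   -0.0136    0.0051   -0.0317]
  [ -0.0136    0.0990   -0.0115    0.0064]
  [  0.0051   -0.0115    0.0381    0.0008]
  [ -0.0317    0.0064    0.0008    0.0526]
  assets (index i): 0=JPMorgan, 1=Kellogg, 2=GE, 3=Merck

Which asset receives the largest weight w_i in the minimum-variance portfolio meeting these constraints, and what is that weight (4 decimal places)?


JPMorgan (0.5589)

x=Σ⁻¹μ = [4.3585  2.4515  2.9438  4.7551]
y=Σ⁻¹𝟙 = [28.3893  14.8540  26.2180  33.9145]
a=μᵀx=2.080604  b=𝟙ᵀx=14.508866  c=𝟙ᵀy=103.375731  D=ac−b²=4.576734
λ₁=(c·0.174−b)/D = (103.375731·0.174−14.508866)/4.576734 = 0.760042
λ₂=(a−b·0.174)/D = (2.080604−14.508866·0.174)/4.576734 = -0.096999
w* = 0.760042·x + -0.096999·y:
  w_0 = 0.760042·4.3585 + -0.096999·28.3893 = 0.5589  (JPMorgan)
  w_1 = 0.760042·2.4515 + -0.096999·14.8540 = 0.4224  (Kellogg)
  w_2 = 0.760042·2.9438 + -0.096999·26.2180 = -0.3057  (GE)
  w_3 = 0.760042·4.7551 + -0.096999·33.9145 = 0.3244  (Merck)
Σw_i=1.0000  μᵀw=0.1740
σ²=wᵀΣw=λ₁·μ_p+λ₂ = 0.760042·0.174 + -0.096999 = 0.035248 ≈ 0.0352


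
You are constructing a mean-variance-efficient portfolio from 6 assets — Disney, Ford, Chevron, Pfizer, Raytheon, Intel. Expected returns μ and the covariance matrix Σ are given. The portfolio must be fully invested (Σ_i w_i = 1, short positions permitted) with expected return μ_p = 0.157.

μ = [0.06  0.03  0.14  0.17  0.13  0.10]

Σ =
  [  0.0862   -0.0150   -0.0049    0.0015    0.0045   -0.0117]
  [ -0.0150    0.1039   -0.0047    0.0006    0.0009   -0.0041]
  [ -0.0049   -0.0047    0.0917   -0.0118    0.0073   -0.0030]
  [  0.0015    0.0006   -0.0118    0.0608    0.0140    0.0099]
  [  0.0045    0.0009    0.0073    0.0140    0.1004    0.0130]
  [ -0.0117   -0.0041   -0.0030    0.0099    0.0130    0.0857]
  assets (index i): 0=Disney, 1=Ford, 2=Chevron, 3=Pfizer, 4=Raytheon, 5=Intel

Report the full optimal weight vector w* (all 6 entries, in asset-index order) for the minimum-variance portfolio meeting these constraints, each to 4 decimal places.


0.0172  -0.0537  0.3179  0.5481  0.0949  0.0756

x=Σ⁻¹μ = [0.9519  0.5316  1.9578  2.8551  0.5810  0.9728]
y=Σ⁻¹𝟙 = [15.8774  12.9387  14.5097  15.7264  4.2662  12.4993]
a=μᵀx=1.005330  b=𝟙ᵀx=7.850183  c=𝟙ᵀy=75.817657  D=ac−b²=14.596396
λ₁=(c·0.157−b)/D = (75.817657·0.157−7.850183)/14.596396 = 0.277684
λ₂=(a−b·0.157)/D = (1.005330−7.850183·0.157)/14.596396 = -0.015562
w* = 0.277684·x + -0.015562·y:
  w_0 = 0.277684·0.9519 + -0.015562·15.8774 = 0.0172  (Disney)
  w_1 = 0.277684·0.5316 + -0.015562·12.9387 = -0.0537  (Ford)
  w_2 = 0.277684·1.9578 + -0.015562·14.5097 = 0.3179  (Chevron)
  w_3 = 0.277684·2.8551 + -0.015562·15.7264 = 0.5481  (Pfizer)
  w_4 = 0.277684·0.5810 + -0.015562·4.2662 = 0.0949  (Raytheon)
  w_5 = 0.277684·0.9728 + -0.015562·12.4993 = 0.0756  (Intel)
Σw_i=1.0000  μᵀw=0.1570
σ²=wᵀΣw=λ₁·μ_p+λ₂ = 0.277684·0.157 + -0.015562 = 0.028034 ≈ 0.0280


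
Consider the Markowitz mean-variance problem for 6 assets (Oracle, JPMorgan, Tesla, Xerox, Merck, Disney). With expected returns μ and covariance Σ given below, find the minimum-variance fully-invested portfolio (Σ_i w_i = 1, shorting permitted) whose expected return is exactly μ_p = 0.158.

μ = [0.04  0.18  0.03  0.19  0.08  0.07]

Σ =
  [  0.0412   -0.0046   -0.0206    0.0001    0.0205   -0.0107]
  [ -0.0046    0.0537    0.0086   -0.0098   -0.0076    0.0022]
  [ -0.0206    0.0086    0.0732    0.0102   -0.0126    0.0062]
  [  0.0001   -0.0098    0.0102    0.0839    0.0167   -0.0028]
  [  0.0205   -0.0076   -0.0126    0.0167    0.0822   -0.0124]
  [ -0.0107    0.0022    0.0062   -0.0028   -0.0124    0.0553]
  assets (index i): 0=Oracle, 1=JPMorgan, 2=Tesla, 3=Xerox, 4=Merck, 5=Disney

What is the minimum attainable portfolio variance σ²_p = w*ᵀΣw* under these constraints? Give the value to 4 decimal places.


p=Σ⁻¹μ = [1.4926  3.9972  -0.0355  2.6549  0.6802  1.6865]
q=Σ⁻¹𝟙 = [38.5459  20.9817  19.9686  10.9181  9.1161  25.0649]
a=μᵀp=1.455034  b=𝟙ᵀp=10.475874  c=𝟙ᵀq=124.595254  D=ac−b²=71.546360
λ₁=(c·0.158−b)/D = (124.595254·0.158−10.475874)/71.546360 = 0.128730
λ₂=(a−b·0.158)/D = (1.455034−10.475874·0.158)/71.546360 = -0.002798
w* = 0.128730·p + -0.002798·q:
  w_0 = 0.128730·1.4926 + -0.002798·38.5459 = 0.0843  (Oracle)
  w_1 = 0.128730·3.9972 + -0.002798·20.9817 = 0.4559  (JPMorgan)
  w_2 = 0.128730·-0.0355 + -0.002798·19.9686 = -0.0604  (Tesla)
  w_3 = 0.128730·2.6549 + -0.002798·10.9181 = 0.3112  (Xerox)
  w_4 = 0.128730·0.6802 + -0.002798·9.1161 = 0.0621  (Merck)
  w_5 = 0.128730·1.6865 + -0.002798·25.0649 = 0.1470  (Disney)
Σw_i=1.0000  μᵀw=0.1580
σ²=wᵀΣw=λ₁·μ_p+λ₂ = 0.128730·0.158 + -0.002798 = 0.017542 ≈ 0.0175

0.0175


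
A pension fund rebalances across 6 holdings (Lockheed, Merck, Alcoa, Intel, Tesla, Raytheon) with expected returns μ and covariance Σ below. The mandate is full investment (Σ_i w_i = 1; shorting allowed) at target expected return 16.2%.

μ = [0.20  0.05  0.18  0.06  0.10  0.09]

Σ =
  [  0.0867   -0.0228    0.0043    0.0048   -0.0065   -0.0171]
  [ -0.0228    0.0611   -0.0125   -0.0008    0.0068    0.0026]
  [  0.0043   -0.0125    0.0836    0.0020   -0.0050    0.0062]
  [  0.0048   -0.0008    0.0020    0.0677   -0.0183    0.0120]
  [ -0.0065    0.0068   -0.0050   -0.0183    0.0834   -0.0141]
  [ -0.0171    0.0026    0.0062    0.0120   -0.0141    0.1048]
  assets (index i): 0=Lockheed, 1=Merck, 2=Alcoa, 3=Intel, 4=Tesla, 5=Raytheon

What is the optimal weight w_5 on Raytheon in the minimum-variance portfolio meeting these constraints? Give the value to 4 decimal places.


0.1118

x=Σ⁻¹μ = [3.1209  2.2092  2.3126  0.8799  1.8171  1.3201]
y=Σ⁻¹𝟙 = [20.0843  24.5109  14.3990  15.9426  17.9385  11.9471]
a=μᵀx=1.504234  b=𝟙ᵀx=11.659879  c=𝟙ᵀy=104.822535  D=ac−b²=21.724885
λ₁=(c·0.162−b)/D = (104.822535·0.162−11.659879)/21.724885 = 0.244944
λ₂=(a−b·0.162)/D = (1.504234−11.659879·0.162)/21.724885 = -0.017706
w* = 0.244944·x + -0.017706·y:
  w_0 = 0.244944·3.1209 + -0.017706·20.0843 = 0.4088  (Lockheed)
  w_1 = 0.244944·2.2092 + -0.017706·24.5109 = 0.1071  (Merck)
  w_2 = 0.244944·2.3126 + -0.017706·14.3990 = 0.3115  (Alcoa)
  w_3 = 0.244944·0.8799 + -0.017706·15.9426 = -0.0667  (Intel)
  w_4 = 0.244944·1.8171 + -0.017706·17.9385 = 0.1275  (Tesla)
  w_5 = 0.244944·1.3201 + -0.017706·11.9471 = 0.1118  (Raytheon)
Σw_i=1.0000  μᵀw=0.1620
σ²=wᵀΣw=λ₁·μ_p+λ₂ = 0.244944·0.162 + -0.017706 = 0.021975 ≈ 0.0220


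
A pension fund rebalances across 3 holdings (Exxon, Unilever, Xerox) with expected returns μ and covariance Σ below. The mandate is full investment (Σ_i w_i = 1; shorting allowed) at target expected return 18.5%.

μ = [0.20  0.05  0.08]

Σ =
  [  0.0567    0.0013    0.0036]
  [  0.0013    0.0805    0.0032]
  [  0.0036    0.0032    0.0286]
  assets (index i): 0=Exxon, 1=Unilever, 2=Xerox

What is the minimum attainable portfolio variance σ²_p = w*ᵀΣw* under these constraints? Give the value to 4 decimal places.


g=Σ⁻¹μ = [3.3692  0.4745  2.3200]
h=Σ⁻¹𝟙 = [15.3669  10.9097  31.8101]
a=μᵀg=0.883157  b=𝟙ᵀg=6.163664  c=𝟙ᵀh=58.086641  D=ac−b²=13.308881
λ₁=(c·0.185−b)/D = (58.086641·0.185−6.163664)/13.308881 = 0.344309
λ₂=(a−b·0.185)/D = (0.883157−6.163664·0.185)/13.308881 = -0.019319
w* = 0.344309·g + -0.019319·h:
  w_0 = 0.344309·3.3692 + -0.019319·15.3669 = 0.8631  (Exxon)
  w_1 = 0.344309·0.4745 + -0.019319·10.9097 = -0.0474  (Unilever)
  w_2 = 0.344309·2.3200 + -0.019319·31.8101 = 0.1843  (Xerox)
Σw_i=1.0000  μᵀw=0.1850
σ²=wᵀΣw=λ₁·μ_p+λ₂ = 0.344309·0.185 + -0.019319 = 0.044378 ≈ 0.0444

0.0444


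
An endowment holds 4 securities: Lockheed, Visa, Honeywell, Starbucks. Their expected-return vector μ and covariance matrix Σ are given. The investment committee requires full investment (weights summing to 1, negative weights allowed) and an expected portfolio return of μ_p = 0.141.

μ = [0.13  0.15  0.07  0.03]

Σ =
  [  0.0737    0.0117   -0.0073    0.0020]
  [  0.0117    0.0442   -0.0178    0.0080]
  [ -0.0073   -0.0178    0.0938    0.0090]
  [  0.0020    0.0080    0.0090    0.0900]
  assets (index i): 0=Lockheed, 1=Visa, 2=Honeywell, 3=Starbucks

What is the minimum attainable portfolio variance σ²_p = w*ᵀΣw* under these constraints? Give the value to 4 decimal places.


0.0247

p=Σ⁻¹μ = [1.3362  3.7057  1.5710  -0.1829]
q=Σ⁻¹𝟙 = [10.9951  24.6732  15.5154  7.1221]
a=μᵀp=0.834051  b=𝟙ᵀp=6.430092  c=𝟙ᵀq=58.305847  D=ac−b²=7.283994
λ₁=(c·0.141−b)/D = (58.305847·0.141−6.430092)/7.283994 = 0.245886
λ₂=(a−b·0.141)/D = (0.834051−6.430092·0.141)/7.283994 = -0.009966
w* = 0.245886·p + -0.009966·q:
  w_0 = 0.245886·1.3362 + -0.009966·10.9951 = 0.2190  (Lockheed)
  w_1 = 0.245886·3.7057 + -0.009966·24.6732 = 0.6653  (Visa)
  w_2 = 0.245886·1.5710 + -0.009966·15.5154 = 0.2317  (Honeywell)
  w_3 = 0.245886·-0.1829 + -0.009966·7.1221 = -0.1159  (Starbucks)
Σw_i=1.0000  μᵀw=0.1410
σ²=wᵀΣw=λ₁·μ_p+λ₂ = 0.245886·0.141 + -0.009966 = 0.024704 ≈ 0.0247


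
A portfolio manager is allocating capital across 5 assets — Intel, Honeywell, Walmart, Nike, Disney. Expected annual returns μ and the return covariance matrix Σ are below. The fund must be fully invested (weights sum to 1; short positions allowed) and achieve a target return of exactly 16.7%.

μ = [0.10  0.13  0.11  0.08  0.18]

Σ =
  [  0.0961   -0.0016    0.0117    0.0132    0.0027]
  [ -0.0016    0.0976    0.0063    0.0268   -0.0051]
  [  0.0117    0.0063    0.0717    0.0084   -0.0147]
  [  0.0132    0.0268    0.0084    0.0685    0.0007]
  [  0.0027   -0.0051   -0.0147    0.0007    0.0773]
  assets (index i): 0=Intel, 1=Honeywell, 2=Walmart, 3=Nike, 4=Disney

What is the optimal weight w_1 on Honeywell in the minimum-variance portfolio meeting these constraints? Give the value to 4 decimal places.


u=Σ⁻¹μ = [0.7254  1.2947  1.8311  0.2691  2.7345]
v=Σ⁻¹𝟙 = [7.2269  8.0314  14.3624  8.1403  15.8716]
a=μᵀu=0.956001  b=𝟙ᵀu=6.854748  c=𝟙ᵀv=53.632582  D=ac−b²=4.285227
λ₁=(c·0.167−b)/D = (53.632582·0.167−6.854748)/4.285227 = 0.490497
λ₂=(a−b·0.167)/D = (0.956001−6.854748·0.167)/4.285227 = -0.044045
w* = 0.490497·u + -0.044045·v:
  w_0 = 0.490497·0.7254 + -0.044045·7.2269 = 0.0375  (Intel)
  w_1 = 0.490497·1.2947 + -0.044045·8.0314 = 0.2813  (Honeywell)
  w_2 = 0.490497·1.8311 + -0.044045·14.3624 = 0.2656  (Walmart)
  w_3 = 0.490497·0.2691 + -0.044045·8.1403 = -0.2266  (Nike)
  w_4 = 0.490497·2.7345 + -0.044045·15.8716 = 0.6422  (Disney)
Σw_i=1.0000  μᵀw=0.1670
σ²=wᵀΣw=λ₁·μ_p+λ₂ = 0.490497·0.167 + -0.044045 = 0.037868 ≈ 0.0379

0.2813


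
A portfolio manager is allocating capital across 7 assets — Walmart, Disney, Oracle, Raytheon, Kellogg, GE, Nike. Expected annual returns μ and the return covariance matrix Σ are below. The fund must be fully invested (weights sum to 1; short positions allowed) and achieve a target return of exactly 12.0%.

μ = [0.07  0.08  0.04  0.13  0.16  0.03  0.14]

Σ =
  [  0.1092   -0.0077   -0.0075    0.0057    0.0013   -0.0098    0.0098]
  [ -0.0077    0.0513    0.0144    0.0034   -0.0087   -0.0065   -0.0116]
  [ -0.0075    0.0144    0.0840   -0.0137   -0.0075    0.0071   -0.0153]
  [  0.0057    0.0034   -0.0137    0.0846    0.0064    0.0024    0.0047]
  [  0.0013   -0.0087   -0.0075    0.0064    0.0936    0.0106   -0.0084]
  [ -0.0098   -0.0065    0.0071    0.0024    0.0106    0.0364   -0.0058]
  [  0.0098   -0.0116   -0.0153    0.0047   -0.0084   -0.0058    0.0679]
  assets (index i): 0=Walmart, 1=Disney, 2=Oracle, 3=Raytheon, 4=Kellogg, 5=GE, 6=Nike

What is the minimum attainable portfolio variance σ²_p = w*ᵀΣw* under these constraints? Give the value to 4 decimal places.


0.0126

x=Σ⁻¹μ = [0.6248  2.4377  0.9281  1.2034  2.0599  1.0226  2.8561]
y=Σ⁻¹𝟙 = [12.2657  29.1698  12.0880  8.5651  12.0101  33.4540  24.4149]
a=μᵀx=1.192431  b=𝟙ᵀx=11.132499  c=𝟙ᵀy=131.967671  D=ac−b²=33.429788
λ₁=(c·0.120−b)/D = (131.967671·0.120−11.132499)/33.429788 = 0.140702
λ₂=(a−b·0.120)/D = (1.192431−11.132499·0.120)/33.429788 = -0.004292
w* = 0.140702·x + -0.004292·y:
  w_0 = 0.140702·0.6248 + -0.004292·12.2657 = 0.0353  (Walmart)
  w_1 = 0.140702·2.4377 + -0.004292·29.1698 = 0.2178  (Disney)
  w_2 = 0.140702·0.9281 + -0.004292·12.0880 = 0.0787  (Oracle)
  w_3 = 0.140702·1.2034 + -0.004292·8.5651 = 0.1326  (Raytheon)
  w_4 = 0.140702·2.0599 + -0.004292·12.0101 = 0.2383  (Kellogg)
  w_5 = 0.140702·1.0226 + -0.004292·33.4540 = 0.0003  (GE)
  w_6 = 0.140702·2.8561 + -0.004292·24.4149 = 0.2971  (Nike)
Σw_i=1.0000  μᵀw=0.1200
σ²=wᵀΣw=λ₁·μ_p+λ₂ = 0.140702·0.120 + -0.004292 = 0.012593 ≈ 0.0126


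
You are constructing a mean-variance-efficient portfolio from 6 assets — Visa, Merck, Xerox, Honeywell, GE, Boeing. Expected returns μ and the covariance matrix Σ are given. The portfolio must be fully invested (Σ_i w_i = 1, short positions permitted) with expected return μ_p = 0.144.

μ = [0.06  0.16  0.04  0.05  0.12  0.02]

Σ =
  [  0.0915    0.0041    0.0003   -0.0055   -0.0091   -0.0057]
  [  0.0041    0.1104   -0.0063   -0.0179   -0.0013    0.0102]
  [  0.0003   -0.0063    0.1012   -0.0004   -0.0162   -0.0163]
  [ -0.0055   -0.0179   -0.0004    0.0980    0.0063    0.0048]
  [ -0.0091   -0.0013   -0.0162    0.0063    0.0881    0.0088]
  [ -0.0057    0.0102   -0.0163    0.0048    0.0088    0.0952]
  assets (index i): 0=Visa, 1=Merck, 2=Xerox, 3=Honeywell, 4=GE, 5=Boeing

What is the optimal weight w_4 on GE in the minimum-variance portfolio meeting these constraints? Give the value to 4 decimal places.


p=Σ⁻¹μ = [0.7825  1.5994  0.7485  0.7482  1.5474  0.0330]
q=Σ⁻¹𝟙 = [13.1336  10.4212  14.4578  11.4987  13.6175  10.8109]
a=μᵀp=0.556550  b=𝟙ᵀp=5.458966  c=𝟙ᵀq=73.939700  D=ac−b²=11.350856
λ₁=(c·0.144−b)/D = (73.939700·0.144−5.458966)/11.350856 = 0.457089
λ₂=(a−b·0.144)/D = (0.556550−5.458966·0.144)/11.350856 = -0.020222
w* = 0.457089·p + -0.020222·q:
  w_0 = 0.457089·0.7825 + -0.020222·13.1336 = 0.0921  (Visa)
  w_1 = 0.457089·1.5994 + -0.020222·10.4212 = 0.5203  (Merck)
  w_2 = 0.457089·0.7485 + -0.020222·14.4578 = 0.0497  (Xerox)
  w_3 = 0.457089·0.7482 + -0.020222·11.4987 = 0.1095  (Honeywell)
  w_4 = 0.457089·1.5474 + -0.020222·13.6175 = 0.4319  (GE)
  w_5 = 0.457089·0.0330 + -0.020222·10.8109 = -0.2036  (Boeing)
Σw_i=1.0000  μᵀw=0.1440
σ²=wᵀΣw=λ₁·μ_p+λ₂ = 0.457089·0.144 + -0.020222 = 0.045598 ≈ 0.0456

0.4319


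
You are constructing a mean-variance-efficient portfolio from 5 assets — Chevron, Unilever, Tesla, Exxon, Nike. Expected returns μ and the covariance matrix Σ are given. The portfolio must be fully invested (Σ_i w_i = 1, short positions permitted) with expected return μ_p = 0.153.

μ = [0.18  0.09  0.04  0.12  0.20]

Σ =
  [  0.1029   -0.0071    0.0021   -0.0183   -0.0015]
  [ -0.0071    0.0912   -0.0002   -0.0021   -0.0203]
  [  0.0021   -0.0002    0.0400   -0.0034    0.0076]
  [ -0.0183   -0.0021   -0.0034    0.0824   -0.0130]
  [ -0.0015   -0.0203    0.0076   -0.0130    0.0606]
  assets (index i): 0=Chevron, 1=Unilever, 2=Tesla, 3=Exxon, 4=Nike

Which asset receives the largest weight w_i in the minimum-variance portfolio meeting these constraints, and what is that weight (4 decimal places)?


u=Σ⁻¹μ = [2.4720  2.2918  0.2271  2.8153  4.7047]
v=Σ⁻¹𝟙 = [14.5550  18.1096  21.3913  20.6040  24.6656]
a=μᵀu=1.939101  b=𝟙ᵀu=12.511021  c=𝟙ᵀv=99.325536  D=ac−b²=36.076565
λ₁=(c·0.153−b)/D = (99.325536·0.153−12.511021)/36.076565 = 0.074447
λ₂=(a−b·0.153)/D = (1.939101−12.511021·0.153)/36.076565 = 0.000691
w* = 0.074447·u + 0.000691·v:
  w_0 = 0.074447·2.4720 + 0.000691·14.5550 = 0.1941  (Chevron)
  w_1 = 0.074447·2.2918 + 0.000691·18.1096 = 0.1831  (Unilever)
  w_2 = 0.074447·0.2271 + 0.000691·21.3913 = 0.0317  (Tesla)
  w_3 = 0.074447·2.8153 + 0.000691·20.6040 = 0.2238  (Exxon)
  w_4 = 0.074447·4.7047 + 0.000691·24.6656 = 0.3673  (Nike)
Σw_i=1.0000  μᵀw=0.1530
σ²=wᵀΣw=λ₁·μ_p+λ₂ = 0.074447·0.153 + 0.000691 = 0.012081 ≈ 0.0121

Nike (0.3673)


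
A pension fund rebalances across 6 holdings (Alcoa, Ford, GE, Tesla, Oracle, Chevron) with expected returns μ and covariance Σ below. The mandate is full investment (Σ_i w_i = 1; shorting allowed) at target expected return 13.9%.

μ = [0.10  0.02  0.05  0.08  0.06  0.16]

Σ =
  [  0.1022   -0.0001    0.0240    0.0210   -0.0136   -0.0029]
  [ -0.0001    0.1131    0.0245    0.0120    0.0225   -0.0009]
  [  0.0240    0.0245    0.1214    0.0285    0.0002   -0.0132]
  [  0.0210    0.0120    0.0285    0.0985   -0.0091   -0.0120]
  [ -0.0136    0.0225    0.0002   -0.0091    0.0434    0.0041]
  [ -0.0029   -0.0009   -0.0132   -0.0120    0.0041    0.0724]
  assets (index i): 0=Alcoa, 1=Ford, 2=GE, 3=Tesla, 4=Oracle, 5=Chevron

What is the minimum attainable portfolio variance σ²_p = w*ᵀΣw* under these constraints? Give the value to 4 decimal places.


0.0341

x=Σ⁻¹μ = [1.0160  -0.3470  0.2972  1.0123  1.8684  2.3625]
y=Σ⁻¹𝟙 = [10.3555  1.5419  5.0238  10.6067  26.2298  15.4347]
a=μᵀx=0.680608  b=𝟙ᵀx=6.209453  c=𝟙ᵀy=69.192444  D=ac−b²=8.535644
λ₁=(c·0.139−b)/D = (69.192444·0.139−6.209453)/8.535644 = 0.399302
λ₂=(a−b·0.139)/D = (0.680608−6.209453·0.139)/8.535644 = -0.021382
w* = 0.399302·x + -0.021382·y:
  w_0 = 0.399302·1.0160 + -0.021382·10.3555 = 0.1843  (Alcoa)
  w_1 = 0.399302·-0.3470 + -0.021382·1.5419 = -0.1715  (Ford)
  w_2 = 0.399302·0.2972 + -0.021382·5.0238 = 0.0112  (GE)
  w_3 = 0.399302·1.0123 + -0.021382·10.6067 = 0.1774  (Tesla)
  w_4 = 0.399302·1.8684 + -0.021382·26.2298 = 0.1852  (Oracle)
  w_5 = 0.399302·2.3625 + -0.021382·15.4347 = 0.6133  (Chevron)
Σw_i=1.0000  μᵀw=0.1390
σ²=wᵀΣw=λ₁·μ_p+λ₂ = 0.399302·0.139 + -0.021382 = 0.034121 ≈ 0.0341


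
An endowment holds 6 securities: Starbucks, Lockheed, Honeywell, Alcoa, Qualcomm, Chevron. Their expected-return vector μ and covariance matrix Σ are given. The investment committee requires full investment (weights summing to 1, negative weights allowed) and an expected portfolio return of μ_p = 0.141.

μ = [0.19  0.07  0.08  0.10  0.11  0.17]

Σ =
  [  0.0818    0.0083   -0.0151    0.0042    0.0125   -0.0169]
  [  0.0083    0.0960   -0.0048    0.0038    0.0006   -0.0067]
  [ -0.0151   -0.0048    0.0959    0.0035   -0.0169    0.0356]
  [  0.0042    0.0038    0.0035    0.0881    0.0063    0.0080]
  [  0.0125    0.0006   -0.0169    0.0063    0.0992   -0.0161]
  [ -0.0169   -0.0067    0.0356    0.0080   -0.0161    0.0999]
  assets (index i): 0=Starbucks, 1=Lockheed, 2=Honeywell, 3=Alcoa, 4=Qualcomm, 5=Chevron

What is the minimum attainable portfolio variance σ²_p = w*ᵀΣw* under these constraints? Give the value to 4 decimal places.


0.0174

u=Σ⁻¹μ = [2.5963  0.6496  0.6896  0.6824  1.1888  2.0757]
v=Σ⁻¹𝟙 = [13.1683  10.1447  10.9264  8.1120  11.3627  10.2060]
a=μᵀu=1.145802  b=𝟙ᵀu=7.882318  c=𝟙ᵀv=63.919956  D=ac−b²=11.108652
λ₁=(c·0.141−b)/D = (63.919956·0.141−7.882318)/11.108652 = 0.101758
λ₂=(a−b·0.141)/D = (1.145802−7.882318·0.141)/11.108652 = 0.003096
w* = 0.101758·u + 0.003096·v:
  w_0 = 0.101758·2.5963 + 0.003096·13.1683 = 0.3050  (Starbucks)
  w_1 = 0.101758·0.6496 + 0.003096·10.1447 = 0.0975  (Lockheed)
  w_2 = 0.101758·0.6896 + 0.003096·10.9264 = 0.1040  (Honeywell)
  w_3 = 0.101758·0.6824 + 0.003096·8.1120 = 0.0946  (Alcoa)
  w_4 = 0.101758·1.1888 + 0.003096·11.3627 = 0.1562  (Qualcomm)
  w_5 = 0.101758·2.0757 + 0.003096·10.2060 = 0.2428  (Chevron)
Σw_i=1.0000  μᵀw=0.1410
σ²=wᵀΣw=λ₁·μ_p+λ₂ = 0.101758·0.141 + 0.003096 = 0.017444 ≈ 0.0174


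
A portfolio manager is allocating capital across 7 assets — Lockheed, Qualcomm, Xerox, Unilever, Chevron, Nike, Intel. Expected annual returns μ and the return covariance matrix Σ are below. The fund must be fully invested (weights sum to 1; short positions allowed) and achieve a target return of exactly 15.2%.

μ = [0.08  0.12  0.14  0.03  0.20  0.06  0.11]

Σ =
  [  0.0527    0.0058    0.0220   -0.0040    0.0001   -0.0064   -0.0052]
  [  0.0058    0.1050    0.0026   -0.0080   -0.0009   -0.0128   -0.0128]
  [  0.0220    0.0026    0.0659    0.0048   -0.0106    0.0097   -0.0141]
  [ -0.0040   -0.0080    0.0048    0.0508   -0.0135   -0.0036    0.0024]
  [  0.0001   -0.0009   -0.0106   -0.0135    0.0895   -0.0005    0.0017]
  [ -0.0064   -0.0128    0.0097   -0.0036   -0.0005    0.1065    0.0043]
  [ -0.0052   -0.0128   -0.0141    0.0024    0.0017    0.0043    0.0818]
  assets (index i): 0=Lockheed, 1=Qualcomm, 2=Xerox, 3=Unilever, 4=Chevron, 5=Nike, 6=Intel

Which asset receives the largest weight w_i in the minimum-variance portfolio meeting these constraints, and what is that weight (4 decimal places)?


Xerox (0.3443)

g=Σ⁻¹μ = [0.6502  1.4661  2.5258  1.3005  2.7103  0.5274  1.9287]
h=Σ⁻¹𝟙 = [17.7700  13.7452  11.0683  26.6270  16.3847  11.4449  15.6899]
a=μᵀg=1.406425  b=𝟙ᵀg=11.108929  c=𝟙ᵀh=112.730120  D=ac−b²=35.138164
λ₁=(c·0.152−b)/D = (112.730120·0.152−11.108929)/35.138164 = 0.171496
λ₂=(a−b·0.152)/D = (1.406425−11.108929·0.152)/35.138164 = -0.008029
w* = 0.171496·g + -0.008029·h:
  w_0 = 0.171496·0.6502 + -0.008029·17.7700 = -0.0312  (Lockheed)
  w_1 = 0.171496·1.4661 + -0.008029·13.7452 = 0.1411  (Qualcomm)
  w_2 = 0.171496·2.5258 + -0.008029·11.0683 = 0.3443  (Xerox)
  w_3 = 0.171496·1.3005 + -0.008029·26.6270 = 0.0092  (Unilever)
  w_4 = 0.171496·2.7103 + -0.008029·16.3847 = 0.3332  (Chevron)
  w_5 = 0.171496·0.5274 + -0.008029·11.4449 = -0.0014  (Nike)
  w_6 = 0.171496·1.9287 + -0.008029·15.6899 = 0.2048  (Intel)
Σw_i=1.0000  μᵀw=0.1520
σ²=wᵀΣw=λ₁·μ_p+λ₂ = 0.171496·0.152 + -0.008029 = 0.018038 ≈ 0.0180


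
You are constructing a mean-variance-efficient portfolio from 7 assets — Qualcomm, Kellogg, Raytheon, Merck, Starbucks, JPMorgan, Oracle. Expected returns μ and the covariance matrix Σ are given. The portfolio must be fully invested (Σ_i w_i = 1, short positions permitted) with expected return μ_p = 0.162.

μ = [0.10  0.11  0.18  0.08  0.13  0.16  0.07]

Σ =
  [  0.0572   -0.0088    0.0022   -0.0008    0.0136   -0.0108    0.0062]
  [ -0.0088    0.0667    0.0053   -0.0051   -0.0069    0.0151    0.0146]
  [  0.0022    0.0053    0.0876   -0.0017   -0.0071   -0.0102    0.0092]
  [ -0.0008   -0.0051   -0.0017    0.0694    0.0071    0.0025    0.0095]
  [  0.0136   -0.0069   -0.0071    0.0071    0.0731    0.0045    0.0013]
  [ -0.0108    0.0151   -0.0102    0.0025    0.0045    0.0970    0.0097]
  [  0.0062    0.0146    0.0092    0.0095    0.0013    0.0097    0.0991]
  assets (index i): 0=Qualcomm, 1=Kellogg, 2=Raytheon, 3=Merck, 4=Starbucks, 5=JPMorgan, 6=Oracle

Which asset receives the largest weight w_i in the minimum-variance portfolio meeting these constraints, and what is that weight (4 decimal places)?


x=Σ⁻¹μ = [1.8985  1.6059  2.2831  1.1457  1.5815  1.7645  -0.1642]
y=Σ⁻¹𝟙 = [18.6421  15.7773  11.9967  14.1988  10.8166  10.0224  3.0024]
a=μᵀx=1.345525  b=𝟙ᵀx=10.114916  c=𝟙ᵀy=84.456153  D=ac−b²=11.326310
λ₁=(c·0.162−b)/D = (84.456153·0.162−10.114916)/11.326310 = 0.314929
λ₂=(a−b·0.162)/D = (1.345525−10.114916·0.162)/11.326310 = -0.025877
w* = 0.314929·x + -0.025877·y:
  w_0 = 0.314929·1.8985 + -0.025877·18.6421 = 0.1155  (Qualcomm)
  w_1 = 0.314929·1.6059 + -0.025877·15.7773 = 0.0975  (Kellogg)
  w_2 = 0.314929·2.2831 + -0.025877·11.9967 = 0.4086  (Raytheon)
  w_3 = 0.314929·1.1457 + -0.025877·14.1988 = -0.0066  (Merck)
  w_4 = 0.314929·1.5815 + -0.025877·10.8166 = 0.2182  (Starbucks)
  w_5 = 0.314929·1.7645 + -0.025877·10.0224 = 0.2963  (JPMorgan)
  w_6 = 0.314929·-0.1642 + -0.025877·3.0024 = -0.1294  (Oracle)
Σw_i=1.0000  μᵀw=0.1620
σ²=wᵀΣw=λ₁·μ_p+λ₂ = 0.314929·0.162 + -0.025877 = 0.025141 ≈ 0.0251

Raytheon (0.4086)


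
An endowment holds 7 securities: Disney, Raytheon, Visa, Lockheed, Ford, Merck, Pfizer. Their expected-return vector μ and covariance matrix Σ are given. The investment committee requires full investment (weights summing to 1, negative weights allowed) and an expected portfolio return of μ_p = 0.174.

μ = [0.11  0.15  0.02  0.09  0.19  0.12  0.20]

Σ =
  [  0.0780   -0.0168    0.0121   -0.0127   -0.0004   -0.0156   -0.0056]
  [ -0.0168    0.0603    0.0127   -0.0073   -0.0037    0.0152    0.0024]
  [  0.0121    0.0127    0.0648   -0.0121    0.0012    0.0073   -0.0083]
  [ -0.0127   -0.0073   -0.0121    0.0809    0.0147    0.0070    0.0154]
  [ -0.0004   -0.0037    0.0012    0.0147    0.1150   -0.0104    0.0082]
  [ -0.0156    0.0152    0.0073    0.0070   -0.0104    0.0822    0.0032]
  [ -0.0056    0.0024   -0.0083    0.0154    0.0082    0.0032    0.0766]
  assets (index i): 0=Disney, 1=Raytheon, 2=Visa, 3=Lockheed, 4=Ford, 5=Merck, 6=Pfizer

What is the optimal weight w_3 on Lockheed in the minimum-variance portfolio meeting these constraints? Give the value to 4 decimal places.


0.0256

p=Σ⁻¹μ = [2.7872  3.1241  -0.5702  0.8942  1.6305  1.5048  2.2379]
q=Σ⁻¹𝟙 = [20.6782  19.1606  10.5521  14.5049  7.6282  10.9144  10.9209]
a=μᵀp=1.782227  b=𝟙ᵀp=11.608440  c=𝟙ᵀq=94.359352  D=ac−b²=33.413940
λ₁=(c·0.174−b)/D = (94.359352·0.174−11.608440)/33.413940 = 0.143955
λ₂=(a−b·0.174)/D = (1.782227−11.608440·0.174)/33.413940 = -0.007112
w* = 0.143955·p + -0.007112·q:
  w_0 = 0.143955·2.7872 + -0.007112·20.6782 = 0.2542  (Disney)
  w_1 = 0.143955·3.1241 + -0.007112·19.1606 = 0.3135  (Raytheon)
  w_2 = 0.143955·-0.5702 + -0.007112·10.5521 = -0.1571  (Visa)
  w_3 = 0.143955·0.8942 + -0.007112·14.5049 = 0.0256  (Lockheed)
  w_4 = 0.143955·1.6305 + -0.007112·7.6282 = 0.1805  (Ford)
  w_5 = 0.143955·1.5048 + -0.007112·10.9144 = 0.1390  (Merck)
  w_6 = 0.143955·2.2379 + -0.007112·10.9209 = 0.2445  (Pfizer)
Σw_i=1.0000  μᵀw=0.1740
σ²=wᵀΣw=λ₁·μ_p+λ₂ = 0.143955·0.174 + -0.007112 = 0.017936 ≈ 0.0179


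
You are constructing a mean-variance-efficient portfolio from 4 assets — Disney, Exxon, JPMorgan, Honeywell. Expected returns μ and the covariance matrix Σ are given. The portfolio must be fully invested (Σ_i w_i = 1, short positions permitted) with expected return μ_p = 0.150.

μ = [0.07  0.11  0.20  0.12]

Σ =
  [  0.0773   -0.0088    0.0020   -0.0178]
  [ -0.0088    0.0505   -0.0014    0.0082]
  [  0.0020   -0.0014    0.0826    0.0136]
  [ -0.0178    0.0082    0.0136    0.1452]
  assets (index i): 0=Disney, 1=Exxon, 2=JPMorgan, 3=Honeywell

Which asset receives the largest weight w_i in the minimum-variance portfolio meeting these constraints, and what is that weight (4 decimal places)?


g=Σ⁻¹μ = [1.2590  2.3599  2.3272  0.6295]
h=Σ⁻¹𝟙 = [16.6842  21.9313  10.9768  6.6657]
a=μᵀg=0.888695  b=𝟙ᵀg=6.575577  c=𝟙ᵀh=56.257991  D=ac−b²=6.757996
λ₁=(c·0.150−b)/D = (56.257991·0.150−6.575577)/6.757996 = 0.275691
λ₂=(a−b·0.150)/D = (0.888695−6.575577·0.150)/6.757996 = -0.014448
w* = 0.275691·g + -0.014448·h:
  w_0 = 0.275691·1.2590 + -0.014448·16.6842 = 0.1060  (Disney)
  w_1 = 0.275691·2.3599 + -0.014448·21.9313 = 0.3337  (Exxon)
  w_2 = 0.275691·2.3272 + -0.014448·10.9768 = 0.4830  (JPMorgan)
  w_3 = 0.275691·0.6295 + -0.014448·6.6657 = 0.0773  (Honeywell)
Σw_i=1.0000  μᵀw=0.1500
σ²=wᵀΣw=λ₁·μ_p+λ₂ = 0.275691·0.150 + -0.014448 = 0.026905 ≈ 0.0269

JPMorgan (0.4830)


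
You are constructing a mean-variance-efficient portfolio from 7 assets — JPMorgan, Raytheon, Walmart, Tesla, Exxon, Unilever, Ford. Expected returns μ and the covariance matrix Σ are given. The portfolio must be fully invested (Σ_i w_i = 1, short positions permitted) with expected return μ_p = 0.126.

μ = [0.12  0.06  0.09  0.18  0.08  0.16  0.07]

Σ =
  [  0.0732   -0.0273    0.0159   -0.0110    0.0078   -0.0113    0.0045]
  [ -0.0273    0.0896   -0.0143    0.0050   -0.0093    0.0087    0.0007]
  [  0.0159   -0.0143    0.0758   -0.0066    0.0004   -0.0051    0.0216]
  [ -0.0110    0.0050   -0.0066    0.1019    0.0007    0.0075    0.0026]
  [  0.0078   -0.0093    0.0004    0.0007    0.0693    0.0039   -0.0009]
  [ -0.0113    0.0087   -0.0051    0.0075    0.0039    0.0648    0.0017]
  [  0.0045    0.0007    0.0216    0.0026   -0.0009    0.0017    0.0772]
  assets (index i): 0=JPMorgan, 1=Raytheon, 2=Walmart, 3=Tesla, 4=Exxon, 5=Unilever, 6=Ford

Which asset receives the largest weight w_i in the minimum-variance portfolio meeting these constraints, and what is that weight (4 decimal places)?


Unilever (0.2497)

u=Σ⁻¹μ = [2.4384  1.3404  1.1632  1.8386  0.8963  2.5308  0.3198]
v=Σ⁻¹𝟙 = [19.8746  18.4727  12.1697  10.4357  13.7444  15.1386  7.6978]
a=μᵀu=1.307698  b=𝟙ᵀu=10.527588  c=𝟙ᵀv=97.533515  D=ac−b²=16.714259
λ₁=(c·0.126−b)/D = (97.533515·0.126−10.527588)/16.714259 = 0.105397
λ₂=(a−b·0.126)/D = (1.307698−10.527588·0.126)/16.714259 = -0.001123
w* = 0.105397·u + -0.001123·v:
  w_0 = 0.105397·2.4384 + -0.001123·19.8746 = 0.2347  (JPMorgan)
  w_1 = 0.105397·1.3404 + -0.001123·18.4727 = 0.1205  (Raytheon)
  w_2 = 0.105397·1.1632 + -0.001123·12.1697 = 0.1089  (Walmart)
  w_3 = 0.105397·1.8386 + -0.001123·10.4357 = 0.1821  (Tesla)
  w_4 = 0.105397·0.8963 + -0.001123·13.7444 = 0.0790  (Exxon)
  w_5 = 0.105397·2.5308 + -0.001123·15.1386 = 0.2497  (Unilever)
  w_6 = 0.105397·0.3198 + -0.001123·7.6978 = 0.0251  (Ford)
Σw_i=1.0000  μᵀw=0.1260
σ²=wᵀΣw=λ₁·μ_p+λ₂ = 0.105397·0.126 + -0.001123 = 0.012157 ≈ 0.0122


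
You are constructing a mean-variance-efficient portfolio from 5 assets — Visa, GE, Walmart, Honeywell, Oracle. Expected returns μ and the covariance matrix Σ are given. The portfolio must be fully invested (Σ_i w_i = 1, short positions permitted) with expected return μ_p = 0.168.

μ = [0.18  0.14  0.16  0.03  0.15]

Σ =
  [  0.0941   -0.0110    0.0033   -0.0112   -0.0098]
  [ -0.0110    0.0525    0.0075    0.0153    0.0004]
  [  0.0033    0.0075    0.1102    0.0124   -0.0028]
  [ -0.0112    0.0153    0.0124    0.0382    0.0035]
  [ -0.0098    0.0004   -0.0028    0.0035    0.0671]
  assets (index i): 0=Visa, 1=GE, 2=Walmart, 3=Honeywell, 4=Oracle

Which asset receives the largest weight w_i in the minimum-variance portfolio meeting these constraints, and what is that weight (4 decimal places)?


GE (0.3630)

x=Σ⁻¹μ = [2.4590  3.0928  1.2790  -0.3904  2.6499]
y=Σ⁻¹𝟙 = [16.4920  15.2952  5.5241  21.5984  16.3245]
a=μᵀx=1.466036  b=𝟙ᵀx=9.090372  c=𝟙ᵀy=75.234236  D=ac−b²=27.661227
λ₁=(c·0.168−b)/D = (75.234236·0.168−9.090372)/27.661227 = 0.128302
λ₂=(a−b·0.168)/D = (1.466036−9.090372·0.168)/27.661227 = -0.002211
w* = 0.128302·x + -0.002211·y:
  w_0 = 0.128302·2.4590 + -0.002211·16.4920 = 0.2790  (Visa)
  w_1 = 0.128302·3.0928 + -0.002211·15.2952 = 0.3630  (GE)
  w_2 = 0.128302·1.2790 + -0.002211·5.5241 = 0.1519  (Walmart)
  w_3 = 0.128302·-0.3904 + -0.002211·21.5984 = -0.0978  (Honeywell)
  w_4 = 0.128302·2.6499 + -0.002211·16.3245 = 0.3039  (Oracle)
Σw_i=1.0000  μᵀw=0.1680
σ²=wᵀΣw=λ₁·μ_p+λ₂ = 0.128302·0.168 + -0.002211 = 0.019344 ≈ 0.0193


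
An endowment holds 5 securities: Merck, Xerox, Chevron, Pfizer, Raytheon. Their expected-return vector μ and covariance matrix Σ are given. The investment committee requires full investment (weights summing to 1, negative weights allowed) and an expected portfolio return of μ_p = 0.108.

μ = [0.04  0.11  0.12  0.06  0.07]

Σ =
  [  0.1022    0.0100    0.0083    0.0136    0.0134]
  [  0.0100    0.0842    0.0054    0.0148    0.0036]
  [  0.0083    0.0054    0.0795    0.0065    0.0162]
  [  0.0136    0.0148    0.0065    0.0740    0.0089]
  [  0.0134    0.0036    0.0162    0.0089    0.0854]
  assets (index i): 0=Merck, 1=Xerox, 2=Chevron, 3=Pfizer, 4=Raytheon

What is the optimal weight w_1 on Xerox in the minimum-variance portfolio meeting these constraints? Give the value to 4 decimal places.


p=Σ⁻¹μ = [0.0600  1.1248  1.2970  0.4038  0.4747]
q=Σ⁻¹𝟙 = [5.9929  8.6798  9.0517  8.9485  7.7537]
a=μᵀp=0.339232  b=𝟙ᵀp=3.360374  c=𝟙ᵀq=40.426677  D=ac−b²=2.421898
λ₁=(c·0.108−b)/D = (40.426677·0.108−3.360374)/2.421898 = 0.415256
λ₂=(a−b·0.108)/D = (0.339232−3.360374·0.108)/2.421898 = -0.009781
w* = 0.415256·p + -0.009781·q:
  w_0 = 0.415256·0.0600 + -0.009781·5.9929 = -0.0337  (Merck)
  w_1 = 0.415256·1.1248 + -0.009781·8.6798 = 0.3822  (Xerox)
  w_2 = 0.415256·1.2970 + -0.009781·9.0517 = 0.4501  (Chevron)
  w_3 = 0.415256·0.4038 + -0.009781·8.9485 = 0.0802  (Pfizer)
  w_4 = 0.415256·0.4747 + -0.009781·7.7537 = 0.1213  (Raytheon)
Σw_i=1.0000  μᵀw=0.1080
σ²=wᵀΣw=λ₁·μ_p+λ₂ = 0.415256·0.108 + -0.009781 = 0.035067 ≈ 0.0351

0.3822


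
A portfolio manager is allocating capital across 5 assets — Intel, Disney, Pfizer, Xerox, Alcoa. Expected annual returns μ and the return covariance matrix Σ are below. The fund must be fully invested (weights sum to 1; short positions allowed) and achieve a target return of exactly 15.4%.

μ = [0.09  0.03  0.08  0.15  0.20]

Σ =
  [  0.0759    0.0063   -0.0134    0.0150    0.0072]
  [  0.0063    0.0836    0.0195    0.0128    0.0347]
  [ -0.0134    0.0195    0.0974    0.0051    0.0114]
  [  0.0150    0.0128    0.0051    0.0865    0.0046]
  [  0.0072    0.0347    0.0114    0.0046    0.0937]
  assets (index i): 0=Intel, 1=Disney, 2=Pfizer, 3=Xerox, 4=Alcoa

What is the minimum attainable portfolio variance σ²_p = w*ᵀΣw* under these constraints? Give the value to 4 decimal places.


p=Σ⁻¹μ = [0.8915  -1.0903  0.8115  1.5710  2.2939]
q=Σ⁻¹𝟙 = [12.3678  4.9217  9.8363  7.7716  6.3211]
a=μᵀp=0.806874  b=𝟙ᵀp=4.477612  c=𝟙ᵀq=41.218512  D=ac−b²=13.209134
λ₁=(c·0.154−b)/D = (41.218512·0.154−4.477612)/13.209134 = 0.141572
λ₂=(a−b·0.154)/D = (0.806874−4.477612·0.154)/13.209134 = 0.008882
w* = 0.141572·p + 0.008882·q:
  w_0 = 0.141572·0.8915 + 0.008882·12.3678 = 0.2361  (Intel)
  w_1 = 0.141572·-1.0903 + 0.008882·4.9217 = -0.1106  (Disney)
  w_2 = 0.141572·0.8115 + 0.008882·9.8363 = 0.2023  (Pfizer)
  w_3 = 0.141572·1.5710 + 0.008882·7.7716 = 0.2914  (Xerox)
  w_4 = 0.141572·2.2939 + 0.008882·6.3211 = 0.3809  (Alcoa)
Σw_i=1.0000  μᵀw=0.1540
σ²=wᵀΣw=λ₁·μ_p+λ₂ = 0.141572·0.154 + 0.008882 = 0.030684 ≈ 0.0307

0.0307


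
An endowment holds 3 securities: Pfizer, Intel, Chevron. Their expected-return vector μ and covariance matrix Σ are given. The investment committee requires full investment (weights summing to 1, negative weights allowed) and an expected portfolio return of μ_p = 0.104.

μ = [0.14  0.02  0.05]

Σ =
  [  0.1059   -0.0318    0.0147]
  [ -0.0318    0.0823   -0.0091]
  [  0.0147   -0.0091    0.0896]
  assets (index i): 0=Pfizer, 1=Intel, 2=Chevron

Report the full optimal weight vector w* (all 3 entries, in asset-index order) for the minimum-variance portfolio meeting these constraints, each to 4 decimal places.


x=Σ⁻¹μ = [1.5308  0.8783  0.3961]
y=Σ⁻¹𝟙 = [13.5161  18.5706  10.8293]
a=μᵀx=0.251676  b=𝟙ᵀx=2.805129  c=𝟙ᵀy=42.915964  D=ac−b²=2.932161
λ₁=(c·0.104−b)/D = (42.915964·0.104−2.805129)/2.932161 = 0.565498
λ₂=(a−b·0.104)/D = (0.251676−2.805129·0.104)/2.932161 = -0.013661
w* = 0.565498·x + -0.013661·y:
  w_0 = 0.565498·1.5308 + -0.013661·13.5161 = 0.6810  (Pfizer)
  w_1 = 0.565498·0.8783 + -0.013661·18.5706 = 0.2430  (Intel)
  w_2 = 0.565498·0.3961 + -0.013661·10.8293 = 0.0760  (Chevron)
Σw_i=1.0000  μᵀw=0.1040
σ²=wᵀΣw=λ₁·μ_p+λ₂ = 0.565498·0.104 + -0.013661 = 0.045150 ≈ 0.0452

0.6810  0.2430  0.0760


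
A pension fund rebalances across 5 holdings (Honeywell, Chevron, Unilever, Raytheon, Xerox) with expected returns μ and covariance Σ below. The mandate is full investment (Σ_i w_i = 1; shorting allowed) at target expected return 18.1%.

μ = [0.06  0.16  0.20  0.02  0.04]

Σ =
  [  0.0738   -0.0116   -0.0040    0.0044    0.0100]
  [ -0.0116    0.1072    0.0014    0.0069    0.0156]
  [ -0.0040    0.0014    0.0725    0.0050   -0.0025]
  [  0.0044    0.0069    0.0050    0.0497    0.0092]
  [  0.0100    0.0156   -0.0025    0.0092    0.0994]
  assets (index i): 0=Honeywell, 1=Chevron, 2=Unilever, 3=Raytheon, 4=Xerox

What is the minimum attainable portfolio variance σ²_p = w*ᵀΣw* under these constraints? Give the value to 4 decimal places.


0.0374

g=Σ⁻¹μ = [1.2114  1.5837  2.8151  -0.2309  0.1242]
h=Σ⁻¹𝟙 = [13.9182  8.7766  13.5609  15.1542  6.2212]
a=μᵀg=0.889437  b=𝟙ᵀg=5.503465  c=𝟙ᵀh=57.631075  D=ac−b²=20.971113
λ₁=(c·0.181−b)/D = (57.631075·0.181−5.503465)/20.971113 = 0.234978
λ₂=(a−b·0.181)/D = (0.889437−5.503465·0.181)/20.971113 = -0.005087
w* = 0.234978·g + -0.005087·h:
  w_0 = 0.234978·1.2114 + -0.005087·13.9182 = 0.2139  (Honeywell)
  w_1 = 0.234978·1.5837 + -0.005087·8.7766 = 0.3275  (Chevron)
  w_2 = 0.234978·2.8151 + -0.005087·13.5609 = 0.5925  (Unilever)
  w_3 = 0.234978·-0.2309 + -0.005087·15.1542 = -0.1314  (Raytheon)
  w_4 = 0.234978·0.1242 + -0.005087·6.2212 = -0.0025  (Xerox)
Σw_i=1.0000  μᵀw=0.1810
σ²=wᵀΣw=λ₁·μ_p+λ₂ = 0.234978·0.181 + -0.005087 = 0.037444 ≈ 0.0374
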